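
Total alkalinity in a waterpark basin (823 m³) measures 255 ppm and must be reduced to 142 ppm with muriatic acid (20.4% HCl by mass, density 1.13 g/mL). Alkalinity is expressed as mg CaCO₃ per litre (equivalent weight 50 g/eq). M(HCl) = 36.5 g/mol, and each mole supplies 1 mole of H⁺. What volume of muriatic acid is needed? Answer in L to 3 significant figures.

Volume: 823 m³ = 823,000 L.
Alkalinity to neutralize: (255 − 142) = 113 mg/L as CaCO₃ × 823,000 L = 93,000 g as CaCO₃.
Equivalents of H⁺ required: 93,000 ÷ 50 g/eq = 1860 eq = 1860 mol HCl.
Mass of HCl: 1860 × 36.5 = 67,890 g.
Mass of 20.4% solution: 67,890 / 0.204 = 332,800 g.
Volume: 332,800 g ÷ 1.13 g/mL = 294,500 mL.

295 L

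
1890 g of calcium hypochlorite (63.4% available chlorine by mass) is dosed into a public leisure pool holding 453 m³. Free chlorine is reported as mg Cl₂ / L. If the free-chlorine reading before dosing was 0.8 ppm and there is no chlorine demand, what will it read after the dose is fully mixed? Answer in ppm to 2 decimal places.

Volume: 453 m³ = 453,000 L.
Available chlorine delivered: 1890 g × 0.634 = 1198 g as Cl₂.
Concentration rise: 1198 g / 453,000 L = 2.645 mg/L = 2.65 ppm.
Final FC: 0.8 + 2.65 = 3.45 ppm.

3.45 ppm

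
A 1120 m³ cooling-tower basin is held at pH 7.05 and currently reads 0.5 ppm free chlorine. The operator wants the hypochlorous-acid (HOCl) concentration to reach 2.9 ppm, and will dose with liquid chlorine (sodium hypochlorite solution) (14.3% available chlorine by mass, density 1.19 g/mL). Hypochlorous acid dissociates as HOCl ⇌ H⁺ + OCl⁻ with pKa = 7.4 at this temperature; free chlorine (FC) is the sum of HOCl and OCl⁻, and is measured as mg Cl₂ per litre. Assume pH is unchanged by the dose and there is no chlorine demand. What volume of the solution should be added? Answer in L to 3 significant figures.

Volume: 1120 m³ = 1,120,000 L.
[OCl⁻]/[HOCl] = 10^(pH − pKa) = 10^(7.05 − 7.4) = 0.4467; fraction as HOCl = 1/(1 + 0.4467) = 0.6912.
Free chlorine required for 2.9 ppm HOCl: 2.9 / 0.6912 = 4.195 ppm.
FC to add: 4.195 − 0.5 = 3.695 mg/L as Cl₂.
Cl₂ equivalent: 3.695 mg/L × 1,120,000 L = 4139 g.
Product at 14.3% available Cl: 4139 / 0.143 = 28,940 g.
Volume: 28,940 g ÷ 1.19 g/mL = 24,320 mL.

24.3 L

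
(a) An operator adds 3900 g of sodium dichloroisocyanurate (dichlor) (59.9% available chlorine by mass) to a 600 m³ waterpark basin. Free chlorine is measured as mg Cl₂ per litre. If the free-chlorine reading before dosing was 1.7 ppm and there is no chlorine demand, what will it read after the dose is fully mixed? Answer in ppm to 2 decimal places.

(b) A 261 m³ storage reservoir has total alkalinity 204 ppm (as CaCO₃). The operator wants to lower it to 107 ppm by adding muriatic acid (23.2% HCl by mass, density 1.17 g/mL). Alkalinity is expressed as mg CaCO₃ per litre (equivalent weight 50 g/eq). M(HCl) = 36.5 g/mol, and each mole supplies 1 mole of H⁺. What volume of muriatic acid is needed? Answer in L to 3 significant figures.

(a) Volume: 600 m³ = 600,000 L.
(a) Available chlorine delivered: 3900 g × 0.599 = 2336 g as Cl₂.
(a) Concentration rise: 2336 g / 600,000 L = 3.893 mg/L = 3.89 ppm.
(a) Final FC: 1.7 + 3.89 = 5.59 ppm.

(b) Volume: 261 m³ = 261,000 L.
(b) Alkalinity to neutralize: (204 − 107) = 97 mg/L as CaCO₃ × 261,000 L = 25,320 g as CaCO₃.
(b) Equivalents of H⁺ required: 25,320 ÷ 50 g/eq = 506.3 eq = 506.3 mol HCl.
(b) Mass of HCl: 506.3 × 36.5 = 18,480 g.
(b) Mass of 23.2% solution: 18,480 / 0.232 = 79,660 g.
(b) Volume: 79,660 g ÷ 1.17 g/mL = 68,090 mL.

(a) 5.59 ppm; (b) 68.1 L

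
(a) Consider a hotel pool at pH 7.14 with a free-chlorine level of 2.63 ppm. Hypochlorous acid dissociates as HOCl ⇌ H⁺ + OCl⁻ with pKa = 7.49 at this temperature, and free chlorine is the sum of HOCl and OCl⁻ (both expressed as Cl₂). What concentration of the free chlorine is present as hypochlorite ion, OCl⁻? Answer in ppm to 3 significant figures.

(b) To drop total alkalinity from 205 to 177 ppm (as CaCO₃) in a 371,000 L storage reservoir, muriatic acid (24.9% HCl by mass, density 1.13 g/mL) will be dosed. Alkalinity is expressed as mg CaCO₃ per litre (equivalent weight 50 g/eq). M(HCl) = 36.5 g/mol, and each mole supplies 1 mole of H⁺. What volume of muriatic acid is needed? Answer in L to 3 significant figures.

(a) 0.812 ppm; (b) 27.0 L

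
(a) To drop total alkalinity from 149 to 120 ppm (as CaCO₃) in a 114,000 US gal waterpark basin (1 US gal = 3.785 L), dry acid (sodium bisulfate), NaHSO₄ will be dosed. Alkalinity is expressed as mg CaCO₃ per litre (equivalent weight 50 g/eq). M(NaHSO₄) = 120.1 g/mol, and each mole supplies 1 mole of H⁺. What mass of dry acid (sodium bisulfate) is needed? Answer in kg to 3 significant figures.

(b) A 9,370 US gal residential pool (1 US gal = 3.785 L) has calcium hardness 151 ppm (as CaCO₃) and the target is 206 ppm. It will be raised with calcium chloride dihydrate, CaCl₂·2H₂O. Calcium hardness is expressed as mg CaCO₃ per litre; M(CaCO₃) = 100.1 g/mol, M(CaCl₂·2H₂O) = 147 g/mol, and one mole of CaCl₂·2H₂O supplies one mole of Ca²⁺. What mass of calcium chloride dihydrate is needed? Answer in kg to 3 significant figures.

(a) 30.1 kg; (b) 2.86 kg

(a) Volume: 114,000 US gal × 3.785 L/gal = 431,490 L.
(a) Alkalinity to neutralize: (149 − 120) = 29 mg/L as CaCO₃ × 431,490 L = 12,510 g as CaCO₃.
(a) Equivalents of H⁺ required: 12,510 ÷ 50 g/eq = 250.3 eq = 250.3 mol NaHSO₄.
(a) Mass of NaHSO₄: 250.3 × 120.1 = 30,060 g.

(b) Volume: 9,370 US gal × 3.785 L/gal = 35,465 L.
(b) Hardness to add: (206 − 151) = 55 mg/L as CaCO₃ × 35,465 L = 1951 g as CaCO₃.
(b) Moles of Ca²⁺ (1 mol Ca²⁺ ≡ 1 mol CaCO₃): 1951 / 100.1 g/mol = 19.49 mol.
(b) Mass of CaCl₂·2H₂O: 19.49 × 147 = 2865 g.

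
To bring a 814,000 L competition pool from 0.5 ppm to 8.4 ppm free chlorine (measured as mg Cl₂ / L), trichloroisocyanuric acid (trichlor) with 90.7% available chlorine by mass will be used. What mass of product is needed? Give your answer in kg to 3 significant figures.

7.09 kg

Chlorine deficit: 8.4 − 0.5 = 7.9 ppm = 7.9 mg/L as Cl₂.
Cl₂ equivalent needed: 7.9 mg/L × 814,000 L = 6,431,000 mg = 6431 g.
Product at 90.7% available chlorine: 6431 / 0.907 = 7090 g.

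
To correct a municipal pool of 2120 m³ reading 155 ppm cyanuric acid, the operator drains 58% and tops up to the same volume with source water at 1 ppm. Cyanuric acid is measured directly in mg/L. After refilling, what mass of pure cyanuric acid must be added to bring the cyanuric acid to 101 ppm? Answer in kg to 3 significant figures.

74.9 kg

Volume: 2120 m³ = 2,120,000 L.
After draining 58% and refilling: 155 × 0.42 + 1 × 0.58 = 65.68 ppm.
Deficit to target: 101 − 65.68 = 35.32 mg/L.
Mass: 35.32 mg/L × 2,120,000 L = 74,880 g cyanuric acid.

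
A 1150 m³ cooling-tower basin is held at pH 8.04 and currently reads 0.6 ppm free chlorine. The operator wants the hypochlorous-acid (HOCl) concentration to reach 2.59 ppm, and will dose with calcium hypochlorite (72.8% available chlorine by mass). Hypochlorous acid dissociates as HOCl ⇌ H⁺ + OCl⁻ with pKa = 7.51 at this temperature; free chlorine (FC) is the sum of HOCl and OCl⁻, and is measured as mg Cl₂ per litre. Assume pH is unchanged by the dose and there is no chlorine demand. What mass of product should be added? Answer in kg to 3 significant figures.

Volume: 1150 m³ = 1,150,000 L.
[OCl⁻]/[HOCl] = 10^(pH − pKa) = 10^(8.04 − 7.51) = 3.388; fraction as HOCl = 1/(1 + 3.388) = 0.2279.
Free chlorine required for 2.59 ppm HOCl: 2.59 / 0.2279 = 11.37 ppm.
FC to add: 11.37 − 0.6 = 10.77 mg/L as Cl₂.
Cl₂ equivalent: 10.77 mg/L × 1,150,000 L = 12,380 g.
Product at 72.8% available Cl: 12,380 / 0.728 = 17,010 g.

17.0 kg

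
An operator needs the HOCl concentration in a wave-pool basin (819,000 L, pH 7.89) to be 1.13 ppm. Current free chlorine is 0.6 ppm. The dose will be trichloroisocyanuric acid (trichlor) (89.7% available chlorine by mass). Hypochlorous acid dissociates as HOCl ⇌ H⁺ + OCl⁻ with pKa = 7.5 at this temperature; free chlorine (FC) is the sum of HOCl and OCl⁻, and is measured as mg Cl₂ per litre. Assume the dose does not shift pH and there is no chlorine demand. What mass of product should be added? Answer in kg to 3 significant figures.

3.02 kg

[OCl⁻]/[HOCl] = 10^(pH − pKa) = 10^(7.89 − 7.5) = 2.455; fraction as HOCl = 1/(1 + 2.455) = 0.2895.
Free chlorine required for 1.13 ppm HOCl: 1.13 / 0.2895 = 3.904 ppm.
FC to add: 3.904 − 0.6 = 3.304 mg/L as Cl₂.
Cl₂ equivalent: 3.304 mg/L × 819,000 L = 2706 g.
Product at 89.7% available Cl: 2706 / 0.897 = 3017 g.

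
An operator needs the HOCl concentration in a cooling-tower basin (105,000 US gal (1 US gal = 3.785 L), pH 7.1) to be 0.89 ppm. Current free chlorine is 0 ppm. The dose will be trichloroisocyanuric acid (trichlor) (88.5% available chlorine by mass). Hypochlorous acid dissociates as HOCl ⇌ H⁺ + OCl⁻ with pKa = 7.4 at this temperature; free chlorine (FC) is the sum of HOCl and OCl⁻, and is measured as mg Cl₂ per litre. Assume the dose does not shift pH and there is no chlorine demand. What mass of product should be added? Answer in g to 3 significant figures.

Volume: 105,000 US gal × 3.785 L/gal = 397,425 L.
[OCl⁻]/[HOCl] = 10^(pH − pKa) = 10^(7.1 − 7.4) = 0.5012; fraction as HOCl = 1/(1 + 0.5012) = 0.6661.
Free chlorine required for 0.89 ppm HOCl: 0.89 / 0.6661 = 1.336 ppm.
FC to add: 1.336 − 0 = 1.336 mg/L as Cl₂.
Cl₂ equivalent: 1.336 mg/L × 397,425 L = 531 g.
Product at 88.5% available Cl: 531 / 0.885 = 600 g.

600 g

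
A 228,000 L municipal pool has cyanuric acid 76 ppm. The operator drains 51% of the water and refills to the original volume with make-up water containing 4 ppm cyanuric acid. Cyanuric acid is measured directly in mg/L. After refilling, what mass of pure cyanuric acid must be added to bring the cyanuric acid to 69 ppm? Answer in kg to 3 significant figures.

6.78 kg

After draining 51% and refilling: 76 × 0.49 + 4 × 0.51 = 39.28 ppm.
Deficit to target: 69 − 39.28 = 29.72 mg/L.
Mass: 29.72 mg/L × 228,000 L = 6776 g cyanuric acid.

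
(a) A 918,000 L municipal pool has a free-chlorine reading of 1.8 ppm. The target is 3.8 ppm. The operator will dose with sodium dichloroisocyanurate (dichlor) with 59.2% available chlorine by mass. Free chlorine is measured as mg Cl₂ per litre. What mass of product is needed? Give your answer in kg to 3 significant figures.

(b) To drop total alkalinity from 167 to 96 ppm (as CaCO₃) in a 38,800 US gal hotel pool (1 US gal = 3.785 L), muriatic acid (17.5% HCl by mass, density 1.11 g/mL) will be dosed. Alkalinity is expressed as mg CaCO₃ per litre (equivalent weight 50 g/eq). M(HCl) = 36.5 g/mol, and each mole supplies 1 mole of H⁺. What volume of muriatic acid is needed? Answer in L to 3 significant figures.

(a) 3.10 kg; (b) 39.2 L

(a) Chlorine deficit: 3.8 − 1.8 = 2 ppm = 2 mg/L as Cl₂.
(a) Cl₂ equivalent needed: 2 mg/L × 918,000 L = 1,836,000 mg = 1836 g.
(a) Product at 59.2% available chlorine: 1836 / 0.592 = 3101 g.

(b) Volume: 38,800 US gal × 3.785 L/gal = 146,858 L.
(b) Alkalinity to neutralize: (167 − 96) = 71 mg/L as CaCO₃ × 146,858 L = 10,430 g as CaCO₃.
(b) Equivalents of H⁺ required: 10,430 ÷ 50 g/eq = 208.5 eq = 208.5 mol HCl.
(b) Mass of HCl: 208.5 × 36.5 = 7612 g.
(b) Mass of 17.5% solution: 7612 / 0.175 = 43,500 g.
(b) Volume: 43,500 g ÷ 1.11 g/mL = 39,180 mL.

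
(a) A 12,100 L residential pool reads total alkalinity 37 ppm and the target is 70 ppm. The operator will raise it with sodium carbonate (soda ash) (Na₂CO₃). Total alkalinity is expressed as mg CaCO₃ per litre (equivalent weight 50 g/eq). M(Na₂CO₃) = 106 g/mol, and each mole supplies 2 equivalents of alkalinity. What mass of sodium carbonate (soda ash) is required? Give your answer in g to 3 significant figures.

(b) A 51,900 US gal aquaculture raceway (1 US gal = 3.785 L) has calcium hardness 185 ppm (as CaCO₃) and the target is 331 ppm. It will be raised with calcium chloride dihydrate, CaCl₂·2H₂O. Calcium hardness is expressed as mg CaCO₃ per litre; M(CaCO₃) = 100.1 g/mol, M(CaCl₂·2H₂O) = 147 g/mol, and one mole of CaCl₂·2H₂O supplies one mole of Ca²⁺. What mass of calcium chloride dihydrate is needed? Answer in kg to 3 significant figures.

(a) Alkalinity to add: (70 − 37) = 33 mg/L as CaCO₃ × 12,100 L = 399.3 g as CaCO₃.
(a) Equivalents: 399.3 g ÷ 50 g/eq = 7.986 eq.
(a) Each mole of Na₂CO₃ supplies 2 eq, so 7.986 / 2 = 3.993 mol.
(a) Mass: 3.993 mol × 106 g/mol = 423.3 g.

(b) Volume: 51,900 US gal × 3.785 L/gal = 196,442 L.
(b) Hardness to add: (331 − 185) = 146 mg/L as CaCO₃ × 196,442 L = 28,680 g as CaCO₃.
(b) Moles of Ca²⁺ (1 mol Ca²⁺ ≡ 1 mol CaCO₃): 28,680 / 100.1 g/mol = 286.5 mol.
(b) Mass of CaCl₂·2H₂O: 286.5 × 147 = 42,120 g.

(a) 423 g; (b) 42.1 kg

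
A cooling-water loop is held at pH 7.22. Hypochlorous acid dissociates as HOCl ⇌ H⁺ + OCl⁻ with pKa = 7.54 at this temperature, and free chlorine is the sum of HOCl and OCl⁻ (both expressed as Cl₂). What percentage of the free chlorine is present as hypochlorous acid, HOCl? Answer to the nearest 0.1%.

[OCl⁻]/[HOCl] = 10^(pH − pKa) = 10^(7.22 − 7.54) = 10^-0.32 = 0.4786.
Fraction as HOCl = 1 / (1 + 0.4786) = 0.6763.

67.6%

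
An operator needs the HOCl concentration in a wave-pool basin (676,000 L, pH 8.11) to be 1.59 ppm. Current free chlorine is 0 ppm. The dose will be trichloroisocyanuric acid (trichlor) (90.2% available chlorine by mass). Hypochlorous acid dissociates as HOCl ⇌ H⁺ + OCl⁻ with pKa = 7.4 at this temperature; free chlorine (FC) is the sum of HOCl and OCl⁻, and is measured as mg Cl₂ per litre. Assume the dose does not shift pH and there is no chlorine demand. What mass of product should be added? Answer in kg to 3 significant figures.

[OCl⁻]/[HOCl] = 10^(pH − pKa) = 10^(8.11 − 7.4) = 5.129; fraction as HOCl = 1/(1 + 5.129) = 0.1632.
Free chlorine required for 1.59 ppm HOCl: 1.59 / 0.1632 = 9.744 ppm.
FC to add: 9.744 − 0 = 9.744 mg/L as Cl₂.
Cl₂ equivalent: 9.744 mg/L × 676,000 L = 6587 g.
Product at 90.2% available Cl: 6587 / 0.902 = 7303 g.

7.30 kg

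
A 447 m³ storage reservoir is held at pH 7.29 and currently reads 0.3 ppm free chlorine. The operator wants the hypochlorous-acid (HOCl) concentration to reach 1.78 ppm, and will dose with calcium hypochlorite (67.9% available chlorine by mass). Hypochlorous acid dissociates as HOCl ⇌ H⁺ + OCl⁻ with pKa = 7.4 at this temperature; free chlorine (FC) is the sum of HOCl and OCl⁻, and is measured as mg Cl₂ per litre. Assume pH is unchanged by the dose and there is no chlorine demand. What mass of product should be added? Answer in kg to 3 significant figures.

Volume: 447 m³ = 447,000 L.
[OCl⁻]/[HOCl] = 10^(pH − pKa) = 10^(7.29 − 7.4) = 0.7762; fraction as HOCl = 1/(1 + 0.7762) = 0.563.
Free chlorine required for 1.78 ppm HOCl: 1.78 / 0.563 = 3.162 ppm.
FC to add: 3.162 − 0.3 = 2.862 mg/L as Cl₂.
Cl₂ equivalent: 2.862 mg/L × 447,000 L = 1279 g.
Product at 67.9% available Cl: 1279 / 0.679 = 1884 g.

1.88 kg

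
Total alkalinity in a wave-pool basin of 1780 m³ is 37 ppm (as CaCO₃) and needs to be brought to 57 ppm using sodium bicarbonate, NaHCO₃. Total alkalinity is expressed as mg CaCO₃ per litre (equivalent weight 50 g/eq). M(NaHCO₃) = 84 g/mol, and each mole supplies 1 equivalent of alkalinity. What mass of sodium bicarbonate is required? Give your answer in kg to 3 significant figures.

Volume: 1780 m³ = 1,780,000 L.
Alkalinity to add: (57 − 37) = 20 mg/L as CaCO₃ × 1,780,000 L = 35,600 g as CaCO₃.
Equivalents: 35,600 g ÷ 50 g/eq = 712 eq.
NaHCO₃ supplies 1 eq per mole → 712 mol.
Mass: 712 mol × 84 g/mol = 59,810 g.

59.8 kg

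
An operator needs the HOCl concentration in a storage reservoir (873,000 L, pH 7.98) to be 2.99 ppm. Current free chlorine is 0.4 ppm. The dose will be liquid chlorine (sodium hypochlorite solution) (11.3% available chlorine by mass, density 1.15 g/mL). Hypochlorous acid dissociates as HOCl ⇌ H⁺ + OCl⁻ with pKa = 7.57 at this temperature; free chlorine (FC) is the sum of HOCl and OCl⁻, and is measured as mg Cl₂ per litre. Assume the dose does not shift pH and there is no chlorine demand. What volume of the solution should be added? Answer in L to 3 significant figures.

[OCl⁻]/[HOCl] = 10^(pH − pKa) = 10^(7.98 − 7.57) = 2.57; fraction as HOCl = 1/(1 + 2.57) = 0.2801.
Free chlorine required for 2.99 ppm HOCl: 2.99 / 0.2801 = 10.68 ppm.
FC to add: 10.68 − 0.4 = 10.28 mg/L as Cl₂.
Cl₂ equivalent: 10.28 mg/L × 873,000 L = 8970 g.
Product at 11.3% available Cl: 8970 / 0.113 = 79,380 g.
Volume: 79,380 g ÷ 1.15 g/mL = 69,030 mL.

69.0 L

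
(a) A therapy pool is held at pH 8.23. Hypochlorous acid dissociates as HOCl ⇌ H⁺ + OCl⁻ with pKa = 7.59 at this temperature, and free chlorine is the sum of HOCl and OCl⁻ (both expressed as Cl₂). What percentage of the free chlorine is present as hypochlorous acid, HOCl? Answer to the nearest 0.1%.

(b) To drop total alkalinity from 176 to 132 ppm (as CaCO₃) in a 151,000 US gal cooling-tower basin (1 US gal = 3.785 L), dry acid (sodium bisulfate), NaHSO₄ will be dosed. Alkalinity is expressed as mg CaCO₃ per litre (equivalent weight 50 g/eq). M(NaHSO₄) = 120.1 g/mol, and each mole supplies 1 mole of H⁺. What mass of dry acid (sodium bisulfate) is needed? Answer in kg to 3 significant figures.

(a) [OCl⁻]/[HOCl] = 10^(pH − pKa) = 10^(8.23 − 7.59) = 10^0.64 = 4.365.
(a) Fraction as HOCl = 1 / (1 + 4.365) = 0.1864.

(b) Volume: 151,000 US gal × 3.785 L/gal = 571,535 L.
(b) Alkalinity to neutralize: (176 − 132) = 44 mg/L as CaCO₃ × 571,535 L = 25,150 g as CaCO₃.
(b) Equivalents of H⁺ required: 25,150 ÷ 50 g/eq = 503 eq = 503 mol NaHSO₄.
(b) Mass of NaHSO₄: 503 × 120.1 = 60,400 g.

(a) 18.6%; (b) 60.4 kg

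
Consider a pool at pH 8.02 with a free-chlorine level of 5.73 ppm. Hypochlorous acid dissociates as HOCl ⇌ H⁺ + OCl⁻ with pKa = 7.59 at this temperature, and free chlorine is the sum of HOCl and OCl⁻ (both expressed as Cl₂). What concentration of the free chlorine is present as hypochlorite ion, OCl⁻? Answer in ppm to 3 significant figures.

4.18 ppm

[OCl⁻]/[HOCl] = 10^(pH − pKa) = 10^(8.02 − 7.59) = 10^0.43 = 2.692.
Fraction as HOCl = 1 / (1 + 2.692) = 0.2709.
OCl⁻ = (1 − 0.2709) × 5.73 ppm = 4.178 ppm.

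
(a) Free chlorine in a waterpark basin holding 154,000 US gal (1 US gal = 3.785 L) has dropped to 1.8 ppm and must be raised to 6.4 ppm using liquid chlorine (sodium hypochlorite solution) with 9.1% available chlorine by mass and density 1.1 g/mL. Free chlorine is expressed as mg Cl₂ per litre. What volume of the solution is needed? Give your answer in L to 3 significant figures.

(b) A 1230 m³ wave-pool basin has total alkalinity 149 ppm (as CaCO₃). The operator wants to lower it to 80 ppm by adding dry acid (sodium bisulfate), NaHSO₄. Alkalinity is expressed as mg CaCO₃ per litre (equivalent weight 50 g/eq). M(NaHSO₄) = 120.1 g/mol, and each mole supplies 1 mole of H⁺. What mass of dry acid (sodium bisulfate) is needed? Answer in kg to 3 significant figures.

(a) Volume: 154,000 US gal × 3.785 L/gal = 582,890 L.
(a) Chlorine deficit: 6.4 − 1.8 = 4.6 ppm = 4.6 mg/L as Cl₂.
(a) Cl₂ equivalent needed: 4.6 mg/L × 582,890 L = 2,681,000 mg = 2681 g.
(a) Product at 9.1% available chlorine: 2681 / 0.091 = 29,460 g.
(a) Volume at density 1.1 g/mL: 29,460 g ÷ 1.1 g/mL = 26,790 mL.

(b) Volume: 1230 m³ = 1,230,000 L.
(b) Alkalinity to neutralize: (149 − 80) = 69 mg/L as CaCO₃ × 1,230,000 L = 84,870 g as CaCO₃.
(b) Equivalents of H⁺ required: 84,870 ÷ 50 g/eq = 1697 eq = 1697 mol NaHSO₄.
(b) Mass of NaHSO₄: 1697 × 120.1 = 203,900 g.

(a) 26.8 L; (b) 204 kg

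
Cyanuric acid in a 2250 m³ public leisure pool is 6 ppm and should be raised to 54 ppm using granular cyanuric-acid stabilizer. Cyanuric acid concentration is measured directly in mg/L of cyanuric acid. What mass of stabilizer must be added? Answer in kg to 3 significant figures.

Volume: 2250 m³ = 2,250,000 L.
CYA to add: (54 − 6) = 48 mg/L × 2,250,000 L = 108,000 g cyanuric acid.

108 kg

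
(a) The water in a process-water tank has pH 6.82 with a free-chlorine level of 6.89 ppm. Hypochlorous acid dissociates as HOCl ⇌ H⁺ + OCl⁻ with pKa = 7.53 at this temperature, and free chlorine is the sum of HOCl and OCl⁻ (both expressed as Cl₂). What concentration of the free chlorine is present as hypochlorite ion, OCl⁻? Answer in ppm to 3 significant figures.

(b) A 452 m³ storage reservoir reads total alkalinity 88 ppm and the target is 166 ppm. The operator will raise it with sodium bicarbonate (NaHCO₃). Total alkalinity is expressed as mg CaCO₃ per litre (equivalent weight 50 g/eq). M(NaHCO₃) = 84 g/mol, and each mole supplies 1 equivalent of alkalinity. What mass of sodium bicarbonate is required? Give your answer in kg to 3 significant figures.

(a) [OCl⁻]/[HOCl] = 10^(pH − pKa) = 10^(6.82 − 7.53) = 10^-0.71 = 0.195.
(a) Fraction as HOCl = 1 / (1 + 0.195) = 0.8368.
(a) OCl⁻ = (1 − 0.8368) × 6.89 ppm = 1.124 ppm.

(b) Volume: 452 m³ = 452,000 L.
(b) Alkalinity to add: (166 − 88) = 78 mg/L as CaCO₃ × 452,000 L = 35,260 g as CaCO₃.
(b) Equivalents: 35,260 g ÷ 50 g/eq = 705.1 eq.
(b) NaHCO₃ supplies 1 eq per mole → 705.1 mol.
(b) Mass: 705.1 mol × 84 g/mol = 59,230 g.

(a) 1.12 ppm; (b) 59.2 kg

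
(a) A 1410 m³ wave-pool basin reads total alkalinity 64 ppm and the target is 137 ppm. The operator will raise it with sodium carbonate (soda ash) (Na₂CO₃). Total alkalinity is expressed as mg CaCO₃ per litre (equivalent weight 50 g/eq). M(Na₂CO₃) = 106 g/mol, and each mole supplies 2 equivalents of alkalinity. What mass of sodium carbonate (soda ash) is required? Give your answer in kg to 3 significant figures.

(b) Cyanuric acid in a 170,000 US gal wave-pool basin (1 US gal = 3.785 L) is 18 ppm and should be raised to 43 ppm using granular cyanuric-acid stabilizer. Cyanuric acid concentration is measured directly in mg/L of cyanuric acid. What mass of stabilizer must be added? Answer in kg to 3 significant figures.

(a) Volume: 1410 m³ = 1,410,000 L.
(a) Alkalinity to add: (137 − 64) = 73 mg/L as CaCO₃ × 1,410,000 L = 102,900 g as CaCO₃.
(a) Equivalents: 102,900 g ÷ 50 g/eq = 2059 eq.
(a) Each mole of Na₂CO₃ supplies 2 eq, so 2059 / 2 = 1029 mol.
(a) Mass: 1029 mol × 106 g/mol = 109,100 g.

(b) Volume: 170,000 US gal × 3.785 L/gal = 643,450 L.
(b) CYA to add: (43 − 18) = 25 mg/L × 643,450 L = 16,090 g cyanuric acid.

(a) 109 kg; (b) 16.1 kg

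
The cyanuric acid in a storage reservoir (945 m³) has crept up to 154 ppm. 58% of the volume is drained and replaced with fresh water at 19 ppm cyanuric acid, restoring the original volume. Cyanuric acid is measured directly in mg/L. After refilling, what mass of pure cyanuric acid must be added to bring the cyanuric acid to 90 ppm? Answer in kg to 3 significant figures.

13.5 kg

Volume: 945 m³ = 945,000 L.
After draining 58% and refilling: 154 × 0.42 + 19 × 0.58 = 75.7 ppm.
Deficit to target: 90 − 75.7 = 14.3 mg/L.
Mass: 14.3 mg/L × 945,000 L = 13,510 g cyanuric acid.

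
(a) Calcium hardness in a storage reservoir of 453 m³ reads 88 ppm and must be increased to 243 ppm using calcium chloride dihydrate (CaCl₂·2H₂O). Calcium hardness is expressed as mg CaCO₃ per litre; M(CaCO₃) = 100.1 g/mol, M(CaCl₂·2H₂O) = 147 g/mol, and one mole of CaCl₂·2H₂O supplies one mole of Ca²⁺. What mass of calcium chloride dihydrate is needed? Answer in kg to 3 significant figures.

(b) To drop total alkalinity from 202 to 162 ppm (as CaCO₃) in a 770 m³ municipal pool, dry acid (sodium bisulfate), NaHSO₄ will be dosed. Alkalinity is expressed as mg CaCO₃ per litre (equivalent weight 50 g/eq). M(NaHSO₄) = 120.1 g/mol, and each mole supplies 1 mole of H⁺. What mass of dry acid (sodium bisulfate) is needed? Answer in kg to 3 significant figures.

(a) Volume: 453 m³ = 453,000 L.
(a) Hardness to add: (243 − 88) = 155 mg/L as CaCO₃ × 453,000 L = 70,220 g as CaCO₃.
(a) Moles of Ca²⁺ (1 mol Ca²⁺ ≡ 1 mol CaCO₃): 70,220 / 100.1 g/mol = 701.4 mol.
(a) Mass of CaCl₂·2H₂O: 701.4 × 147 = 103,100 g.

(b) Volume: 770 m³ = 770,000 L.
(b) Alkalinity to neutralize: (202 − 162) = 40 mg/L as CaCO₃ × 770,000 L = 30,800 g as CaCO₃.
(b) Equivalents of H⁺ required: 30,800 ÷ 50 g/eq = 616 eq = 616 mol NaHSO₄.
(b) Mass of NaHSO₄: 616 × 120.1 = 73,980 g.

(a) 103 kg; (b) 74.0 kg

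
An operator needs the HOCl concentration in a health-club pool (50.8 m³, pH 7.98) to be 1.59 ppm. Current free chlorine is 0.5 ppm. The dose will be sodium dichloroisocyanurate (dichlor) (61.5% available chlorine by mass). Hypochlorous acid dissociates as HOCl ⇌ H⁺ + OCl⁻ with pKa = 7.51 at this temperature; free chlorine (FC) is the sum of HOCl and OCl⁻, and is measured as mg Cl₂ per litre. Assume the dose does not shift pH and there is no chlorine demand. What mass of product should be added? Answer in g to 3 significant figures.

Volume: 50.8 m³ = 50,800 L.
[OCl⁻]/[HOCl] = 10^(pH − pKa) = 10^(7.98 − 7.51) = 2.951; fraction as HOCl = 1/(1 + 2.951) = 0.2531.
Free chlorine required for 1.59 ppm HOCl: 1.59 / 0.2531 = 6.282 ppm.
FC to add: 6.282 − 0.5 = 5.782 mg/L as Cl₂.
Cl₂ equivalent: 5.782 mg/L × 50,800 L = 293.7 g.
Product at 61.5% available Cl: 293.7 / 0.615 = 477.6 g.

478 g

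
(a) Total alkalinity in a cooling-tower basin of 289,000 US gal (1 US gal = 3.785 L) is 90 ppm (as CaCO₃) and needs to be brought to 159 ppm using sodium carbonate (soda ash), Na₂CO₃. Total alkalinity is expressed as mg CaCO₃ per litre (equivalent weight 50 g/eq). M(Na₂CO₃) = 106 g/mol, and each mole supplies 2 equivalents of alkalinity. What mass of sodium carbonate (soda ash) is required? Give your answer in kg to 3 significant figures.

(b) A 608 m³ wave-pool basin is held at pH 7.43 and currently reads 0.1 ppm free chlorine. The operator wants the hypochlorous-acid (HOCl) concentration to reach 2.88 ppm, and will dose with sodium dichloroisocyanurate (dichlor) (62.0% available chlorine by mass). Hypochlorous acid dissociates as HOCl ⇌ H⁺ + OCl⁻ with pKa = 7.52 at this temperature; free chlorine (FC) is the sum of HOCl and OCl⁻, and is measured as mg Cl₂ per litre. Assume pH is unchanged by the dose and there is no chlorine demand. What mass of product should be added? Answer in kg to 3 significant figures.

(a) Volume: 289,000 US gal × 3.785 L/gal = 1,093,865 L.
(a) Alkalinity to add: (159 − 90) = 69 mg/L as CaCO₃ × 1,093,865 L = 75,480 g as CaCO₃.
(a) Equivalents: 75,480 g ÷ 50 g/eq = 1510 eq.
(a) Each mole of Na₂CO₃ supplies 2 eq, so 1510 / 2 = 754.8 mol.
(a) Mass: 754.8 mol × 106 g/mol = 80,010 g.

(b) Volume: 608 m³ = 608,000 L.
(b) [OCl⁻]/[HOCl] = 10^(pH − pKa) = 10^(7.43 − 7.52) = 0.8128; fraction as HOCl = 1/(1 + 0.8128) = 0.5516.
(b) Free chlorine required for 2.88 ppm HOCl: 2.88 / 0.5516 = 5.221 ppm.
(b) FC to add: 5.221 − 0.1 = 5.121 mg/L as Cl₂.
(b) Cl₂ equivalent: 5.121 mg/L × 608,000 L = 3114 g.
(b) Product at 62.0% available Cl: 3114 / 0.62 = 5022 g.

(a) 80.0 kg; (b) 5.02 kg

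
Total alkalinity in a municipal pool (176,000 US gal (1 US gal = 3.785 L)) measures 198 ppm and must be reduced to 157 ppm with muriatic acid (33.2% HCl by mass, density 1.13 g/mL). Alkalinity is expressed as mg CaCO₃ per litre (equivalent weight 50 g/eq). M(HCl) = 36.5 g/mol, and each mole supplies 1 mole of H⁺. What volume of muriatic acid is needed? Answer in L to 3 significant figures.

53.1 L

Volume: 176,000 US gal × 3.785 L/gal = 666,160 L.
Alkalinity to neutralize: (198 − 157) = 41 mg/L as CaCO₃ × 666,160 L = 27,310 g as CaCO₃.
Equivalents of H⁺ required: 27,310 ÷ 50 g/eq = 546.3 eq = 546.3 mol HCl.
Mass of HCl: 546.3 × 36.5 = 19,940 g.
Mass of 33.2% solution: 19,940 / 0.332 = 60,050 g.
Volume: 60,050 g ÷ 1.13 g/mL = 53,150 mL.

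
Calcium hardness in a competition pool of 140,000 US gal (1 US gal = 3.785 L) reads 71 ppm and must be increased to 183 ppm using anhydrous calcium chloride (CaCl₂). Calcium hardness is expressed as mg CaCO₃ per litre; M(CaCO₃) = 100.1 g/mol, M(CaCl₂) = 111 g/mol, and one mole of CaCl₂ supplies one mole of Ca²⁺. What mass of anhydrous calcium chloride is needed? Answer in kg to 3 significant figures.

Volume: 140,000 US gal × 3.785 L/gal = 529,900 L.
Hardness to add: (183 − 71) = 112 mg/L as CaCO₃ × 529,900 L = 59,350 g as CaCO₃.
Moles of Ca²⁺ (1 mol Ca²⁺ ≡ 1 mol CaCO₃): 59,350 / 100.1 g/mol = 592.9 mol.
Mass of CaCl₂: 592.9 × 111 = 65,810 g.

65.8 kg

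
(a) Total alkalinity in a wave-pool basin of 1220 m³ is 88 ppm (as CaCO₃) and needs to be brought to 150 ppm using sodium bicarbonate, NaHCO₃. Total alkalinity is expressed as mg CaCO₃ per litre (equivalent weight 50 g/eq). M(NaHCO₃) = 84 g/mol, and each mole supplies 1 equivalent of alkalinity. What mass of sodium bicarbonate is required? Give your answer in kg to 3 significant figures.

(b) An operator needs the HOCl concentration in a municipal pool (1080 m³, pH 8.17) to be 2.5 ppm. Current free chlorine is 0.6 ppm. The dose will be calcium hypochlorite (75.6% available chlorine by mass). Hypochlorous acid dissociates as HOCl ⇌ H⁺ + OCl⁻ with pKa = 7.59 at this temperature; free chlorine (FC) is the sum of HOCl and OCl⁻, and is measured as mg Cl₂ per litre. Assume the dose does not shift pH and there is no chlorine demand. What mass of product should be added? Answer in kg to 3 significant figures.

(a) Volume: 1220 m³ = 1,220,000 L.
(a) Alkalinity to add: (150 − 88) = 62 mg/L as CaCO₃ × 1,220,000 L = 75,640 g as CaCO₃.
(a) Equivalents: 75,640 g ÷ 50 g/eq = 1513 eq.
(a) NaHCO₃ supplies 1 eq per mole → 1513 mol.
(a) Mass: 1513 mol × 84 g/mol = 127,100 g.

(b) Volume: 1080 m³ = 1,080,000 L.
(b) [OCl⁻]/[HOCl] = 10^(pH − pKa) = 10^(8.17 − 7.59) = 3.802; fraction as HOCl = 1/(1 + 3.802) = 0.2083.
(b) Free chlorine required for 2.5 ppm HOCl: 2.5 / 0.2083 = 12 ppm.
(b) FC to add: 12 − 0.6 = 11.4 mg/L as Cl₂.
(b) Cl₂ equivalent: 11.4 mg/L × 1,080,000 L = 12,320 g.
(b) Product at 75.6% available Cl: 12,320 / 0.756 = 16,290 g.

(a) 127 kg; (b) 16.3 kg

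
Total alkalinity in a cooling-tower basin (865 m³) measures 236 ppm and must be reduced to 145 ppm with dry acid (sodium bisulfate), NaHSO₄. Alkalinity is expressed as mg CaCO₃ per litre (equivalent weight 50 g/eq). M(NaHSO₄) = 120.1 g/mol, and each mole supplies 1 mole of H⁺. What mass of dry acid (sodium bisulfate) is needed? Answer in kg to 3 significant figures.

189 kg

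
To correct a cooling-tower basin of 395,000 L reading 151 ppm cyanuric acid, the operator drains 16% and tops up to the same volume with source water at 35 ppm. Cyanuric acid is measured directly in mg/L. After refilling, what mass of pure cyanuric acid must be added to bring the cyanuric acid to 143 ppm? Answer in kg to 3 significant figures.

After draining 16% and refilling: 151 × 0.84 + 35 × 0.16 = 132.44 ppm.
Deficit to target: 143 − 132.44 = 10.56 mg/L.
Mass: 10.56 mg/L × 395,000 L = 4171 g cyanuric acid.

4.17 kg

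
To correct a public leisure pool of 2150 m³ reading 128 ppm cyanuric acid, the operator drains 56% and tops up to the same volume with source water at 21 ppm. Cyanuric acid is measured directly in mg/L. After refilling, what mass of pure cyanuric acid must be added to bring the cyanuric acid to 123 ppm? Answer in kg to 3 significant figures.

118 kg

Volume: 2150 m³ = 2,150,000 L.
After draining 56% and refilling: 128 × 0.44 + 21 × 0.56 = 68.08 ppm.
Deficit to target: 123 − 68.08 = 54.92 mg/L.
Mass: 54.92 mg/L × 2,150,000 L = 118,100 g cyanuric acid.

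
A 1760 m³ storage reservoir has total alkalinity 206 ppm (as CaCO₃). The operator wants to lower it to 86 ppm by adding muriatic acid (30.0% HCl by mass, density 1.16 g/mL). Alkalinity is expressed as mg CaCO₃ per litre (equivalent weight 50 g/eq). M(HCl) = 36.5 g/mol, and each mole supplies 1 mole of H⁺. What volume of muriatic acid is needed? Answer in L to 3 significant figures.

Volume: 1760 m³ = 1,760,000 L.
Alkalinity to neutralize: (206 − 86) = 120 mg/L as CaCO₃ × 1,760,000 L = 211,200 g as CaCO₃.
Equivalents of H⁺ required: 211,200 ÷ 50 g/eq = 4224 eq = 4224 mol HCl.
Mass of HCl: 4224 × 36.5 = 154,200 g.
Mass of 30.0% solution: 154,200 / 0.3 = 513,900 g.
Volume: 513,900 g ÷ 1.16 g/mL = 443,000 mL.

443 L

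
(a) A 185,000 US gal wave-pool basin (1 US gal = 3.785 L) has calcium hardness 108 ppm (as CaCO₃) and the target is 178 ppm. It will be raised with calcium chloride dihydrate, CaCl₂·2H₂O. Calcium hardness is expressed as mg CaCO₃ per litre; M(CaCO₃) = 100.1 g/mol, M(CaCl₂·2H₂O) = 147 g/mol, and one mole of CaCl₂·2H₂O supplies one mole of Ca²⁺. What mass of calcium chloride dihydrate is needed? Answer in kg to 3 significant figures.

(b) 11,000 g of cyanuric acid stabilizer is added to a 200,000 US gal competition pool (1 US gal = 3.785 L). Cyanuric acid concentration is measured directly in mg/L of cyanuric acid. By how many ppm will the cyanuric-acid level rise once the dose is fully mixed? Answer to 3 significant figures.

(a) Volume: 185,000 US gal × 3.785 L/gal = 700,225 L.
(a) Hardness to add: (178 − 108) = 70 mg/L as CaCO₃ × 700,225 L = 49,020 g as CaCO₃.
(a) Moles of Ca²⁺ (1 mol Ca²⁺ ≡ 1 mol CaCO₃): 49,020 / 100.1 g/mol = 489.7 mol.
(a) Mass of CaCl₂·2H₂O: 489.7 × 147 = 71,980 g.

(b) Volume: 200,000 US gal × 3.785 L/gal = 757,000 L.
(b) Rise: 11,000 g / 757,000 L × 1000 = 14.53 mg/L.

(a) 72.0 kg; (b) 14.5 ppm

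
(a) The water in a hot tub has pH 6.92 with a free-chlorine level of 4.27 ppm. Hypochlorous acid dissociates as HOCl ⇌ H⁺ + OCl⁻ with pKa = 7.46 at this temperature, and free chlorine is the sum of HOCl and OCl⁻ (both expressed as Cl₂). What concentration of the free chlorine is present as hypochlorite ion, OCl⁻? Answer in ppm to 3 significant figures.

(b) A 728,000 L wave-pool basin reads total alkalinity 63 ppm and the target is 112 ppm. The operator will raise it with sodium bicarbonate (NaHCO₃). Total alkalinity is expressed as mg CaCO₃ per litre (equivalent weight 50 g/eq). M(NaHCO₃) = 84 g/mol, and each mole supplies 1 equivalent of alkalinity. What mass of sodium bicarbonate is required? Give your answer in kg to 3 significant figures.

(a) [OCl⁻]/[HOCl] = 10^(pH − pKa) = 10^(6.92 − 7.46) = 10^-0.54 = 0.2884.
(a) Fraction as HOCl = 1 / (1 + 0.2884) = 0.7762.
(a) OCl⁻ = (1 − 0.7762) × 4.27 ppm = 0.9558 ppm.

(b) Alkalinity to add: (112 − 63) = 49 mg/L as CaCO₃ × 728,000 L = 35,670 g as CaCO₃.
(b) Equivalents: 35,670 g ÷ 50 g/eq = 713.4 eq.
(b) NaHCO₃ supplies 1 eq per mole → 713.4 mol.
(b) Mass: 713.4 mol × 84 g/mol = 59,930 g.

(a) 0.956 ppm; (b) 59.9 kg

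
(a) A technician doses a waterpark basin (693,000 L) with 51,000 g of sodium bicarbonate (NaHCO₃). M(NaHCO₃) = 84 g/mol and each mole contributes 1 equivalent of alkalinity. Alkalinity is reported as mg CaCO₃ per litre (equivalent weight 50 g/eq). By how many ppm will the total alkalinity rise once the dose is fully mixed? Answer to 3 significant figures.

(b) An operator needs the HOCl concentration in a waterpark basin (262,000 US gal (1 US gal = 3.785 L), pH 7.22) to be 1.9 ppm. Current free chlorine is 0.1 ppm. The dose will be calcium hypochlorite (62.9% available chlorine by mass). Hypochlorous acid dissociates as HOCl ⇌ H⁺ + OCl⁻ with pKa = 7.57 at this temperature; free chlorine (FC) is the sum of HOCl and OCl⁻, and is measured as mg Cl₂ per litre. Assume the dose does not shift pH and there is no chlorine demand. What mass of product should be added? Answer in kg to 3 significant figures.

(a) Moles of NaHCO₃: 51,000 g ÷ 84 g/mol = 607.1 mol → 607.1 eq of alkalinity.
(a) As CaCO₃: 607.1 eq × 50 g/eq = 30,360 g.
(a) Rise: 30,360 g / 693,000 L × 1000 = 43.81 mg/L.

(b) Volume: 262,000 US gal × 3.785 L/gal = 991,670 L.
(b) [OCl⁻]/[HOCl] = 10^(pH − pKa) = 10^(7.22 − 7.57) = 0.4467; fraction as HOCl = 1/(1 + 0.4467) = 0.6912.
(b) Free chlorine required for 1.9 ppm HOCl: 1.9 / 0.6912 = 2.749 ppm.
(b) FC to add: 2.749 − 0.1 = 2.649 mg/L as Cl₂.
(b) Cl₂ equivalent: 2.649 mg/L × 991,670 L = 2627 g.
(b) Product at 62.9% available Cl: 2627 / 0.629 = 4176 g.

(a) 43.8 ppm; (b) 4.18 kg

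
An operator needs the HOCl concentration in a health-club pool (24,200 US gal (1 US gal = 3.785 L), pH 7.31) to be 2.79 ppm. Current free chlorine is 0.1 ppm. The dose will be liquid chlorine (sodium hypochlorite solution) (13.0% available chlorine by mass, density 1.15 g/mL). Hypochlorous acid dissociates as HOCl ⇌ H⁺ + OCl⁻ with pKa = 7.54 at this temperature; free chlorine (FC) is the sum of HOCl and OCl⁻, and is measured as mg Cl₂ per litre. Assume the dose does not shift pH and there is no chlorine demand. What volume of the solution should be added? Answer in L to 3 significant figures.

Volume: 24,200 US gal × 3.785 L/gal = 91,597 L.
[OCl⁻]/[HOCl] = 10^(pH − pKa) = 10^(7.31 − 7.54) = 0.5888; fraction as HOCl = 1/(1 + 0.5888) = 0.6294.
Free chlorine required for 2.79 ppm HOCl: 2.79 / 0.6294 = 4.433 ppm.
FC to add: 4.433 − 0.1 = 4.333 mg/L as Cl₂.
Cl₂ equivalent: 4.333 mg/L × 91,597 L = 396.9 g.
Product at 13.0% available Cl: 396.9 / 0.13 = 3053 g.
Volume: 3053 g ÷ 1.15 g/mL = 2655 mL.

2.65 L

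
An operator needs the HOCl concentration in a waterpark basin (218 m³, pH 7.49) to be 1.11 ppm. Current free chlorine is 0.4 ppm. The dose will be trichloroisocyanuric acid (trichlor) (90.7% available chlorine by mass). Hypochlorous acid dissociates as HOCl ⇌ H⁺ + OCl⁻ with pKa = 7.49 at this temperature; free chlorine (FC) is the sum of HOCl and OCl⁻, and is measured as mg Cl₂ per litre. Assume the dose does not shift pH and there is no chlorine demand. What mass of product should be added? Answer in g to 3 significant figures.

437 g

Volume: 218 m³ = 218,000 L.
[OCl⁻]/[HOCl] = 10^(pH − pKa) = 10^(7.49 − 7.49) = 1; fraction as HOCl = 1/(1 + 1) = 0.5.
Free chlorine required for 1.11 ppm HOCl: 1.11 / 0.5 = 2.22 ppm.
FC to add: 2.22 − 0.4 = 1.82 mg/L as Cl₂.
Cl₂ equivalent: 1.82 mg/L × 218,000 L = 396.8 g.
Product at 90.7% available Cl: 396.8 / 0.907 = 437.4 g.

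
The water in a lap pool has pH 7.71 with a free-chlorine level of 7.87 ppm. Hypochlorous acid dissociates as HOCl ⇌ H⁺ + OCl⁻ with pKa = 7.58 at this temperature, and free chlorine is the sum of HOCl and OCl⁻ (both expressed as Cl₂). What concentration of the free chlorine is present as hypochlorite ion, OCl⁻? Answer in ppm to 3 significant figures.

[OCl⁻]/[HOCl] = 10^(pH − pKa) = 10^(7.71 − 7.58) = 10^0.13 = 1.349.
Fraction as HOCl = 1 / (1 + 1.349) = 0.4257.
OCl⁻ = (1 − 0.4257) × 7.87 ppm = 4.52 ppm.

4.52 ppm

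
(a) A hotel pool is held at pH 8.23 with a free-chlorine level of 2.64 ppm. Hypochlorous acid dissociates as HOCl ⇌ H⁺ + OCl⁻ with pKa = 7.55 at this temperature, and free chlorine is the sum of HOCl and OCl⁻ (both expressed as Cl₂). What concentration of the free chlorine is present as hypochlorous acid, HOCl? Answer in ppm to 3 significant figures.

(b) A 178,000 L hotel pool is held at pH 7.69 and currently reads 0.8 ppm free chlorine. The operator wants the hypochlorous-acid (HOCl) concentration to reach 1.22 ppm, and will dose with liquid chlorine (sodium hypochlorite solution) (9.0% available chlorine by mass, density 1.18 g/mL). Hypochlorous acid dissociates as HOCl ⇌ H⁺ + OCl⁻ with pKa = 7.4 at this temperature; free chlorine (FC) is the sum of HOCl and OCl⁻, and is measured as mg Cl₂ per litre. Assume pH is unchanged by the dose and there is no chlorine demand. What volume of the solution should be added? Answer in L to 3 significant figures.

(a) 0.456 ppm; (b) 4.69 L

(a) [OCl⁻]/[HOCl] = 10^(pH − pKa) = 10^(8.23 − 7.55) = 10^0.68 = 4.786.
(a) Fraction as HOCl = 1 / (1 + 4.786) = 0.1728.
(a) HOCl = 0.1728 × 2.64 ppm = 0.4563 ppm.

(b) [OCl⁻]/[HOCl] = 10^(pH − pKa) = 10^(7.69 − 7.4) = 1.95; fraction as HOCl = 1/(1 + 1.95) = 0.339.
(b) Free chlorine required for 1.22 ppm HOCl: 1.22 / 0.339 = 3.599 ppm.
(b) FC to add: 3.599 − 0.8 = 2.799 mg/L as Cl₂.
(b) Cl₂ equivalent: 2.799 mg/L × 178,000 L = 498.2 g.
(b) Product at 9.0% available Cl: 498.2 / 0.09 = 5535 g.
(b) Volume: 5535 g ÷ 1.18 g/mL = 4691 mL.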